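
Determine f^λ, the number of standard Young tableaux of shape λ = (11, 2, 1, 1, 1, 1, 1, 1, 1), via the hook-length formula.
# SYT of shape (11, 2, 1, 1, 1, 1, 1, 1, 1) = 707200

Hook-length formula: f^λ = n! / Π hook(c), product over all cells c of the Young diagram. For λ = (11, 2, 1, 1, 1, 1, 1, 1, 1), n = 20 boxes. Hook lengths by row (left-to-right, top-to-bottom): [19, 11, 9, 8, 7, 6, 5, 4, 3, 2, 1]; [9, 1]; [7]; [6]; [5]; [4]; [3]; [2]; [1]. Product of hooks = 3440189491200. So f^λ = 20! / 3440189491200 = 2432902008176640000 / 3440189491200 = 707200.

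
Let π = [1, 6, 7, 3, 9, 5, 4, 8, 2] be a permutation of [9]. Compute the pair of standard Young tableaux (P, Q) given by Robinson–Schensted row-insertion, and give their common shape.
P = [1, 2, 4, 8] / [3, 7, 9] / [5] / [6];  Q = [1, 2, 3, 5] / [4, 6, 8] / [7] / [9];  common shape = (4, 3, 1, 1)

Row-insert the values π_1, π_2, … into P one at a time, bumping the leftmost entry strictly greater than the inserted value down to the next row. The recording tableau Q records, in position (i, j), the step at which that cell was added to P.
  Insert 1 (step 1): P = [1];  Q = [1]
  Insert 6 (step 2): P = [1, 6];  Q = [1, 2]
  Insert 7 (step 3): P = [1, 6, 7];  Q = [1, 2, 3]
  Insert 3 (step 4): P = [1, 3, 7] / [6];  Q = [1, 2, 3] / [4]
  Insert 9 (step 5): P = [1, 3, 7, 9] / [6];  Q = [1, 2, 3, 5] / [4]
  Insert 5 (step 6): P = [1, 3, 5, 9] / [6, 7];  Q = [1, 2, 3, 5] / [4, 6]
  Insert 4 (step 7): P = [1, 3, 4, 9] / [5, 7] / [6];  Q = [1, 2, 3, 5] / [4, 6] / [7]
  Insert 8 (step 8): P = [1, 3, 4, 8] / [5, 7, 9] / [6];  Q = [1, 2, 3, 5] / [4, 6, 8] / [7]
  Insert 2 (step 9): P = [1, 2, 4, 8] / [3, 7, 9] / [5] / [6];  Q = [1, 2, 3, 5] / [4, 6, 8] / [7] / [9]
Final shape: (4, 3, 1, 1).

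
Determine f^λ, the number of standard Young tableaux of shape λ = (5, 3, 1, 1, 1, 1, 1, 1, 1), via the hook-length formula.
# SYT of shape (5, 3, 1, 1, 1, 1, 1, 1, 1) = 24948

Hook-length formula: f^λ = n! / Π hook(c), product over all cells c of the Young diagram. For λ = (5, 3, 1, 1, 1, 1, 1, 1, 1), n = 15 boxes. Hook lengths by row (left-to-right, top-to-bottom): [13, 5, 4, 2, 1]; [10, 2, 1]; [7]; [6]; [5]; [4]; [3]; [2]; [1]. Product of hooks = 52416000. So f^λ = 15! / 52416000 = 1307674368000 / 52416000 = 24948.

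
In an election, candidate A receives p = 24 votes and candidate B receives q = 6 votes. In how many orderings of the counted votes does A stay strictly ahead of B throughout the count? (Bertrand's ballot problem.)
Strict-lead orderings = 356265

Total orderings of the 30 votes with 24 for A: C(30, 24) = 593775. By the Bertrand ballot formula (Cycle Lemma / reflection principle), the number of orderings in which A is strictly ahead of B throughout is (p − q)/(p + q) · C(p + q, p) = (24 − 6)/(24 + 6) · 593775 = 356265.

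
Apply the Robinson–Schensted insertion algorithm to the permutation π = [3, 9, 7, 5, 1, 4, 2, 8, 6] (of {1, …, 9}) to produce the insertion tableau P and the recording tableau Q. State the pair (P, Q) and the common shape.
P = [1, 2, 6] / [3, 4, 8] / [5] / [7] / [9];  Q = [1, 2, 8] / [3, 6, 9] / [4] / [5] / [7];  common shape = (3, 3, 1, 1, 1)

Row-insert the values π_1, π_2, … into P one at a time, bumping the leftmost entry strictly greater than the inserted value down to the next row. The recording tableau Q records, in position (i, j), the step at which that cell was added to P.
  Insert 3 (step 1): P = [3];  Q = [1]
  Insert 9 (step 2): P = [3, 9];  Q = [1, 2]
  Insert 7 (step 3): P = [3, 7] / [9];  Q = [1, 2] / [3]
  Insert 5 (step 4): P = [3, 5] / [7] / [9];  Q = [1, 2] / [3] / [4]
  Insert 1 (step 5): P = [1, 5] / [3] / [7] / [9];  Q = [1, 2] / [3] / [4] / [5]
  Insert 4 (step 6): P = [1, 4] / [3, 5] / [7] / [9];  Q = [1, 2] / [3, 6] / [4] / [5]
  Insert 2 (step 7): P = [1, 2] / [3, 4] / [5] / [7] / [9];  Q = [1, 2] / [3, 6] / [4] / [5] / [7]
  Insert 8 (step 8): P = [1, 2, 8] / [3, 4] / [5] / [7] / [9];  Q = [1, 2, 8] / [3, 6] / [4] / [5] / [7]
  Insert 6 (step 9): P = [1, 2, 6] / [3, 4, 8] / [5] / [7] / [9];  Q = [1, 2, 8] / [3, 6, 9] / [4] / [5] / [7]
Final shape: (3, 3, 1, 1, 1).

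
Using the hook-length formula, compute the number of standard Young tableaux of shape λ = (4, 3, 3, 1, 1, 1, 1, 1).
# SYT of shape (4, 3, 3, 1, 1, 1, 1, 1) = 57330

Hook-length formula: f^λ = n! / Π hook(c), product over all cells c of the Young diagram. For λ = (4, 3, 3, 1, 1, 1, 1, 1), n = 15 boxes. Hook lengths by row (left-to-right, top-to-bottom): [11, 5, 4, 1]; [9, 3, 2]; [8, 2, 1]; [5]; [4]; [3]; [2]; [1]. Product of hooks = 22809600. So f^λ = 15! / 22809600 = 1307674368000 / 22809600 = 57330.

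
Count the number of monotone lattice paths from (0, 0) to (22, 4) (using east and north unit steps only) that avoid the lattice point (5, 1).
Number of paths = 8110

Total paths from (0, 0) to (22, 4): C(26, 22) = 14950. Paths through (5, 1): (paths (0, 0) → (5, 1)) × (paths (5, 1) → (22, 4)) = C(6, 5) · C(20, 17) = 6 · 1140 = 6840. Avoidance count = 14950 − 6840 = 8110.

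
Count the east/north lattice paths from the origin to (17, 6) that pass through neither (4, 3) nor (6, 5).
Number of paths = 78323

Inclusion–exclusion. Total paths: C(23, 17) = 100947. Through P₁: C(7, 4)·C(16, 13) = 19600. Through P₂: C(11, 6)·C(12, 11) = 5544. Since P₁ is strictly southwest of P₂, a monotone path through both must visit P₁ then P₂; paths through both = C(7, 4)·C(4, 2)·C(12, 11) = 2520. Avoid both = 100947 − 19600 − 5544 + 2520 = 78323.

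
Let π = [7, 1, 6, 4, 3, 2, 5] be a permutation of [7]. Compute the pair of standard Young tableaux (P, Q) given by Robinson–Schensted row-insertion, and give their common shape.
P = [1, 2, 5] / [3] / [4] / [6] / [7];  Q = [1, 3, 7] / [2] / [4] / [5] / [6];  common shape = (3, 1, 1, 1, 1)

Row-insert the values π_1, π_2, … into P one at a time, bumping the leftmost entry strictly greater than the inserted value down to the next row. The recording tableau Q records, in position (i, j), the step at which that cell was added to P.
  Insert 7 (step 1): P = [7];  Q = [1]
  Insert 1 (step 2): P = [1] / [7];  Q = [1] / [2]
  Insert 6 (step 3): P = [1, 6] / [7];  Q = [1, 3] / [2]
  Insert 4 (step 4): P = [1, 4] / [6] / [7];  Q = [1, 3] / [2] / [4]
  Insert 3 (step 5): P = [1, 3] / [4] / [6] / [7];  Q = [1, 3] / [2] / [4] / [5]
  Insert 2 (step 6): P = [1, 2] / [3] / [4] / [6] / [7];  Q = [1, 3] / [2] / [4] / [5] / [6]
  Insert 5 (step 7): P = [1, 2, 5] / [3] / [4] / [6] / [7];  Q = [1, 3, 7] / [2] / [4] / [5] / [6]
Final shape: (3, 1, 1, 1, 1).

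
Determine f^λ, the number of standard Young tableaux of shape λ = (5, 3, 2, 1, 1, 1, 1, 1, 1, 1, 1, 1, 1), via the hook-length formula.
# SYT of shape (5, 3, 2, 1, 1, 1, 1, 1, 1, 1, 1, 1, 1) = 1630200

Hook-length formula: f^λ = n! / Π hook(c), product over all cells c of the Young diagram. For λ = (5, 3, 2, 1, 1, 1, 1, 1, 1, 1, 1, 1, 1), n = 20 boxes. Hook lengths by row (left-to-right, top-to-bottom): [17, 6, 4, 2, 1]; [14, 3, 1]; [12, 1]; [10]; [9]; [8]; [7]; [6]; [5]; [4]; [3]; [2]; [1]. Product of hooks = 1492394803200. So f^λ = 20! / 1492394803200 = 2432902008176640000 / 1492394803200 = 1630200.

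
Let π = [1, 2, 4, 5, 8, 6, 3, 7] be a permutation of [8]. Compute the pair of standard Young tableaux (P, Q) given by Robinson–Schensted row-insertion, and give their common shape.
P = [1, 2, 3, 5, 6, 7] / [4] / [8];  Q = [1, 2, 3, 4, 5, 8] / [6] / [7];  common shape = (6, 1, 1)

Row-insert the values π_1, π_2, … into P one at a time, bumping the leftmost entry strictly greater than the inserted value down to the next row. The recording tableau Q records, in position (i, j), the step at which that cell was added to P.
  Insert 1 (step 1): P = [1];  Q = [1]
  Insert 2 (step 2): P = [1, 2];  Q = [1, 2]
  Insert 4 (step 3): P = [1, 2, 4];  Q = [1, 2, 3]
  Insert 5 (step 4): P = [1, 2, 4, 5];  Q = [1, 2, 3, 4]
  Insert 8 (step 5): P = [1, 2, 4, 5, 8];  Q = [1, 2, 3, 4, 5]
  Insert 6 (step 6): P = [1, 2, 4, 5, 6] / [8];  Q = [1, 2, 3, 4, 5] / [6]
  Insert 3 (step 7): P = [1, 2, 3, 5, 6] / [4] / [8];  Q = [1, 2, 3, 4, 5] / [6] / [7]
  Insert 7 (step 8): P = [1, 2, 3, 5, 6, 7] / [4] / [8];  Q = [1, 2, 3, 4, 5, 8] / [6] / [7]
Final shape: (6, 1, 1).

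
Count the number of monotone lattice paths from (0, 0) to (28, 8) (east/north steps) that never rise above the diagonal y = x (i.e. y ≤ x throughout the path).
Number of paths = 21912660

By the reflection principle (André's argument), the number of monotone paths to (28, 8) with n ≤ m that never go above y = x is C(36, 28) − C(36, 29) = 30260340 − 8347680 = 21912660.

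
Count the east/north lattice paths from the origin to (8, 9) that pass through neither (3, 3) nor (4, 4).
Number of paths = 11290

Inclusion–exclusion. Total paths: C(17, 8) = 24310. Through P₁: C(6, 3)·C(11, 5) = 9240. Through P₂: C(8, 4)·C(9, 4) = 8820. Since P₁ is strictly southwest of P₂, a monotone path through both must visit P₁ then P₂; paths through both = C(6, 3)·C(2, 1)·C(9, 4) = 5040. Avoid both = 24310 − 9240 − 8820 + 5040 = 11290.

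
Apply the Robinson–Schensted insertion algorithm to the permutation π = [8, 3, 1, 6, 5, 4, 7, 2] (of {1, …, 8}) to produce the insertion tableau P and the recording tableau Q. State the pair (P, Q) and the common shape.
P = [1, 2, 7] / [3, 4] / [5] / [6] / [8];  Q = [1, 4, 7] / [2, 5] / [3] / [6] / [8];  common shape = (3, 2, 1, 1, 1)

Row-insert the values π_1, π_2, … into P one at a time, bumping the leftmost entry strictly greater than the inserted value down to the next row. The recording tableau Q records, in position (i, j), the step at which that cell was added to P.
  Insert 8 (step 1): P = [8];  Q = [1]
  Insert 3 (step 2): P = [3] / [8];  Q = [1] / [2]
  Insert 1 (step 3): P = [1] / [3] / [8];  Q = [1] / [2] / [3]
  Insert 6 (step 4): P = [1, 6] / [3] / [8];  Q = [1, 4] / [2] / [3]
  Insert 5 (step 5): P = [1, 5] / [3, 6] / [8];  Q = [1, 4] / [2, 5] / [3]
  Insert 4 (step 6): P = [1, 4] / [3, 5] / [6] / [8];  Q = [1, 4] / [2, 5] / [3] / [6]
  Insert 7 (step 7): P = [1, 4, 7] / [3, 5] / [6] / [8];  Q = [1, 4, 7] / [2, 5] / [3] / [6]
  Insert 2 (step 8): P = [1, 2, 7] / [3, 4] / [5] / [6] / [8];  Q = [1, 4, 7] / [2, 5] / [3] / [6] / [8]
Final shape: (3, 2, 1, 1, 1).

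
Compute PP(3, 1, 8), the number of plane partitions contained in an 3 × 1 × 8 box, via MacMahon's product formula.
PP(3, 1, 8) = 165

Evaluate the triple product over i = 1..3, j = 1..1, k = 1..8. The factors are (2/1) · (3/2) · (4/3) · (5/4) · (6/5) · (7/6) · (8/7) · (9/8) · … (24 factors total). The numerators and denominators telescope so the product is an integer; carrying out the multiplication exactly gives PP(3, 1, 8) = 165.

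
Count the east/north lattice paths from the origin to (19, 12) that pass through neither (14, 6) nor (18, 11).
Number of paths = 63786345

Inclusion–exclusion. Total paths: C(31, 19) = 141120525. Through P₁: C(20, 14)·C(11, 5) = 17907120. Through P₂: C(29, 18)·C(2, 1) = 69194580. Since P₁ is strictly southwest of P₂, a monotone path through both must visit P₁ then P₂; paths through both = C(20, 14)·C(9, 4)·C(2, 1) = 9767520. Avoid both = 141120525 − 17907120 − 69194580 + 9767520 = 63786345.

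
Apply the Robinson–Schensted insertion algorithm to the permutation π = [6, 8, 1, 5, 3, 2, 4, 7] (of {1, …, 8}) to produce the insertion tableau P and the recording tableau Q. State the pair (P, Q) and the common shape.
P = [1, 2, 4, 7] / [3, 8] / [5] / [6];  Q = [1, 2, 7, 8] / [3, 4] / [5] / [6];  common shape = (4, 2, 1, 1)

Row-insert the values π_1, π_2, … into P one at a time, bumping the leftmost entry strictly greater than the inserted value down to the next row. The recording tableau Q records, in position (i, j), the step at which that cell was added to P.
  Insert 6 (step 1): P = [6];  Q = [1]
  Insert 8 (step 2): P = [6, 8];  Q = [1, 2]
  Insert 1 (step 3): P = [1, 8] / [6];  Q = [1, 2] / [3]
  Insert 5 (step 4): P = [1, 5] / [6, 8];  Q = [1, 2] / [3, 4]
  Insert 3 (step 5): P = [1, 3] / [5, 8] / [6];  Q = [1, 2] / [3, 4] / [5]
  Insert 2 (step 6): P = [1, 2] / [3, 8] / [5] / [6];  Q = [1, 2] / [3, 4] / [5] / [6]
  Insert 4 (step 7): P = [1, 2, 4] / [3, 8] / [5] / [6];  Q = [1, 2, 7] / [3, 4] / [5] / [6]
  Insert 7 (step 8): P = [1, 2, 4, 7] / [3, 8] / [5] / [6];  Q = [1, 2, 7, 8] / [3, 4] / [5] / [6]
Final shape: (4, 2, 1, 1).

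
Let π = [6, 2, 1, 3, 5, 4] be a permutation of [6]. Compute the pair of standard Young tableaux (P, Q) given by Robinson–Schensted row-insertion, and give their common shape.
P = [1, 3, 4] / [2, 5] / [6];  Q = [1, 4, 5] / [2, 6] / [3];  common shape = (3, 2, 1)

Row-insert the values π_1, π_2, … into P one at a time, bumping the leftmost entry strictly greater than the inserted value down to the next row. The recording tableau Q records, in position (i, j), the step at which that cell was added to P.
  Insert 6 (step 1): P = [6];  Q = [1]
  Insert 2 (step 2): P = [2] / [6];  Q = [1] / [2]
  Insert 1 (step 3): P = [1] / [2] / [6];  Q = [1] / [2] / [3]
  Insert 3 (step 4): P = [1, 3] / [2] / [6];  Q = [1, 4] / [2] / [3]
  Insert 5 (step 5): P = [1, 3, 5] / [2] / [6];  Q = [1, 4, 5] / [2] / [3]
  Insert 4 (step 6): P = [1, 3, 4] / [2, 5] / [6];  Q = [1, 4, 5] / [2, 6] / [3]
Final shape: (3, 2, 1).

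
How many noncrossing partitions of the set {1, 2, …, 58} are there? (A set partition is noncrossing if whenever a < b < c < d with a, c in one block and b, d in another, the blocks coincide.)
C_58 = 104088460289122304033498318812080

These noncrossing partitions are counted by the Catalan number C_n = (1/(n + 1)) · C(2n, n). For n = 58: C_58 = (1/59) · C(116, 58) = 6141219157058215937976400809912720/59 = 104088460289122304033498318812080.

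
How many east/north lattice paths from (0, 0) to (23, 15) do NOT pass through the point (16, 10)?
Number of paths = 11264392440

Total paths from (0, 0) to (23, 15): C(38, 23) = 15471286560. Paths through (16, 10): (paths (0, 0) → (16, 10)) × (paths (16, 10) → (23, 15)) = C(26, 16) · C(12, 7) = 5311735 · 792 = 4206894120. Avoidance count = 15471286560 − 4206894120 = 11264392440.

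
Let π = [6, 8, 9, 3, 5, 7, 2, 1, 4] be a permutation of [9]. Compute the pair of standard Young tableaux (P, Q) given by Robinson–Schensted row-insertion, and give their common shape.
P = [1, 4, 7] / [2, 5, 9] / [3, 8] / [6];  Q = [1, 2, 3] / [4, 5, 6] / [7, 9] / [8];  common shape = (3, 3, 2, 1)

Row-insert the values π_1, π_2, … into P one at a time, bumping the leftmost entry strictly greater than the inserted value down to the next row. The recording tableau Q records, in position (i, j), the step at which that cell was added to P.
  Insert 6 (step 1): P = [6];  Q = [1]
  Insert 8 (step 2): P = [6, 8];  Q = [1, 2]
  Insert 9 (step 3): P = [6, 8, 9];  Q = [1, 2, 3]
  Insert 3 (step 4): P = [3, 8, 9] / [6];  Q = [1, 2, 3] / [4]
  Insert 5 (step 5): P = [3, 5, 9] / [6, 8];  Q = [1, 2, 3] / [4, 5]
  Insert 7 (step 6): P = [3, 5, 7] / [6, 8, 9];  Q = [1, 2, 3] / [4, 5, 6]
  Insert 2 (step 7): P = [2, 5, 7] / [3, 8, 9] / [6];  Q = [1, 2, 3] / [4, 5, 6] / [7]
  Insert 1 (step 8): P = [1, 5, 7] / [2, 8, 9] / [3] / [6];  Q = [1, 2, 3] / [4, 5, 6] / [7] / [8]
  Insert 4 (step 9): P = [1, 4, 7] / [2, 5, 9] / [3, 8] / [6];  Q = [1, 2, 3] / [4, 5, 6] / [7, 9] / [8]
Final shape: (3, 3, 2, 1).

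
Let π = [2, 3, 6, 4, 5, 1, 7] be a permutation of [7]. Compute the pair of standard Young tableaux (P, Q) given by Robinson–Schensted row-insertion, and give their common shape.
P = [1, 3, 4, 5, 7] / [2] / [6];  Q = [1, 2, 3, 5, 7] / [4] / [6];  common shape = (5, 1, 1)

Row-insert the values π_1, π_2, … into P one at a time, bumping the leftmost entry strictly greater than the inserted value down to the next row. The recording tableau Q records, in position (i, j), the step at which that cell was added to P.
  Insert 2 (step 1): P = [2];  Q = [1]
  Insert 3 (step 2): P = [2, 3];  Q = [1, 2]
  Insert 6 (step 3): P = [2, 3, 6];  Q = [1, 2, 3]
  Insert 4 (step 4): P = [2, 3, 4] / [6];  Q = [1, 2, 3] / [4]
  Insert 5 (step 5): P = [2, 3, 4, 5] / [6];  Q = [1, 2, 3, 5] / [4]
  Insert 1 (step 6): P = [1, 3, 4, 5] / [2] / [6];  Q = [1, 2, 3, 5] / [4] / [6]
  Insert 7 (step 7): P = [1, 3, 4, 5, 7] / [2] / [6];  Q = [1, 2, 3, 5, 7] / [4] / [6]
Final shape: (5, 1, 1).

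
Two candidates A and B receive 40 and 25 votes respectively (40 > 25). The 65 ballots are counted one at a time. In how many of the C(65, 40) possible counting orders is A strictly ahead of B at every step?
Strict-lead orderings = 150389463281799672

Total orderings of the 65 votes with 40 for A: C(65, 40) = 651687674221131912. By the Bertrand ballot formula (Cycle Lemma / reflection principle), the number of orderings in which A is strictly ahead of B throughout is (p − q)/(p + q) · C(p + q, p) = (40 − 25)/(40 + 25) · 651687674221131912 = 150389463281799672.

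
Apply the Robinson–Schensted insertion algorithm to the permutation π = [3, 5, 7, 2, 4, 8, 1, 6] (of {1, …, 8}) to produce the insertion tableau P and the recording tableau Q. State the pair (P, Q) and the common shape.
P = [1, 4, 6, 8] / [2, 5, 7] / [3];  Q = [1, 2, 3, 6] / [4, 5, 8] / [7];  common shape = (4, 3, 1)

Row-insert the values π_1, π_2, … into P one at a time, bumping the leftmost entry strictly greater than the inserted value down to the next row. The recording tableau Q records, in position (i, j), the step at which that cell was added to P.
  Insert 3 (step 1): P = [3];  Q = [1]
  Insert 5 (step 2): P = [3, 5];  Q = [1, 2]
  Insert 7 (step 3): P = [3, 5, 7];  Q = [1, 2, 3]
  Insert 2 (step 4): P = [2, 5, 7] / [3];  Q = [1, 2, 3] / [4]
  Insert 4 (step 5): P = [2, 4, 7] / [3, 5];  Q = [1, 2, 3] / [4, 5]
  Insert 8 (step 6): P = [2, 4, 7, 8] / [3, 5];  Q = [1, 2, 3, 6] / [4, 5]
  Insert 1 (step 7): P = [1, 4, 7, 8] / [2, 5] / [3];  Q = [1, 2, 3, 6] / [4, 5] / [7]
  Insert 6 (step 8): P = [1, 4, 6, 8] / [2, 5, 7] / [3];  Q = [1, 2, 3, 6] / [4, 5, 8] / [7]
Final shape: (4, 3, 1).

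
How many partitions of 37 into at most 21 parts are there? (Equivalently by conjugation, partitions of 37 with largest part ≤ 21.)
p(37, parts ≤ 21) = 20953

Use the recurrence p(n, m) = p(n, m−1) + p(n−m, m): either the largest part is < m (count p(n, m−1)) or the largest part is exactly m (remove one copy of m, count p(n−m, m)). With p(0, ·) = 1 this gives p(37, parts ≤ 21) = 20953. (By conjugating Young diagrams, this also counts partitions of 37 into at most 21 parts.)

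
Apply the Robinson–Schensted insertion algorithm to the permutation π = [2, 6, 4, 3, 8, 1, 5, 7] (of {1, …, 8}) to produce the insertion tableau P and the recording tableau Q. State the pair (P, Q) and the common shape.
P = [1, 3, 5, 7] / [2, 8] / [4] / [6];  Q = [1, 2, 5, 8] / [3, 7] / [4] / [6];  common shape = (4, 2, 1, 1)

Row-insert the values π_1, π_2, … into P one at a time, bumping the leftmost entry strictly greater than the inserted value down to the next row. The recording tableau Q records, in position (i, j), the step at which that cell was added to P.
  Insert 2 (step 1): P = [2];  Q = [1]
  Insert 6 (step 2): P = [2, 6];  Q = [1, 2]
  Insert 4 (step 3): P = [2, 4] / [6];  Q = [1, 2] / [3]
  Insert 3 (step 4): P = [2, 3] / [4] / [6];  Q = [1, 2] / [3] / [4]
  Insert 8 (step 5): P = [2, 3, 8] / [4] / [6];  Q = [1, 2, 5] / [3] / [4]
  Insert 1 (step 6): P = [1, 3, 8] / [2] / [4] / [6];  Q = [1, 2, 5] / [3] / [4] / [6]
  Insert 5 (step 7): P = [1, 3, 5] / [2, 8] / [4] / [6];  Q = [1, 2, 5] / [3, 7] / [4] / [6]
  Insert 7 (step 8): P = [1, 3, 5, 7] / [2, 8] / [4] / [6];  Q = [1, 2, 5, 8] / [3, 7] / [4] / [6]
Final shape: (4, 2, 1, 1).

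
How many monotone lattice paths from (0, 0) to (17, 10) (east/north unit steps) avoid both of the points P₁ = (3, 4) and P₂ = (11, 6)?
Number of paths = 4811475

Inclusion–exclusion. Total paths: C(27, 17) = 8436285. Through P₁: C(7, 3)·C(20, 14) = 1356600. Through P₂: C(17, 11)·C(10, 6) = 2598960. Since P₁ is strictly southwest of P₂, a monotone path through both must visit P₁ then P₂; paths through both = C(7, 3)·C(10, 8)·C(10, 6) = 330750. Avoid both = 8436285 − 1356600 − 2598960 + 330750 = 4811475.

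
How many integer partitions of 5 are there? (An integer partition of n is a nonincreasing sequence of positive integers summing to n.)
p(5) = 7

List all partitions of 5: 5, 4+1, 3+2, 3+1+1, 2+2+1, 2+1+1+1, 1+1+1+1+1. Counting them gives p(5) = 7.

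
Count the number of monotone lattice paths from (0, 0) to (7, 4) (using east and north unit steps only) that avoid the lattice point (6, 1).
Number of paths = 302

Total paths from (0, 0) to (7, 4): C(11, 7) = 330. Paths through (6, 1): (paths (0, 0) → (6, 1)) × (paths (6, 1) → (7, 4)) = C(7, 6) · C(4, 1) = 7 · 4 = 28. Avoidance count = 330 − 28 = 302.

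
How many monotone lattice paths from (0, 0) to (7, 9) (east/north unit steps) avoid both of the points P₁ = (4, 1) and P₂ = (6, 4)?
Number of paths = 9655

Inclusion–exclusion. Total paths: C(16, 7) = 11440. Through P₁: C(5, 4)·C(11, 3) = 825. Through P₂: C(10, 6)·C(6, 1) = 1260. Since P₁ is strictly southwest of P₂, a monotone path through both must visit P₁ then P₂; paths through both = C(5, 4)·C(5, 2)·C(6, 1) = 300. Avoid both = 11440 − 825 − 1260 + 300 = 9655.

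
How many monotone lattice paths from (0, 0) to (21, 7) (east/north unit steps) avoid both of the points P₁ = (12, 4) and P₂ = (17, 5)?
Number of paths = 552430

Inclusion–exclusion. Total paths: C(28, 21) = 1184040. Through P₁: C(16, 12)·C(12, 9) = 400400. Through P₂: C(22, 17)·C(6, 4) = 395010. Since P₁ is strictly southwest of P₂, a monotone path through both must visit P₁ then P₂; paths through both = C(16, 12)·C(6, 5)·C(6, 4) = 163800. Avoid both = 1184040 − 400400 − 395010 + 163800 = 552430.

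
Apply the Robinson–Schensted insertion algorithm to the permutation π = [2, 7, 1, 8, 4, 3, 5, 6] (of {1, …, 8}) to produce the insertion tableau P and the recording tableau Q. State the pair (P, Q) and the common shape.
P = [1, 3, 5, 6] / [2, 4, 8] / [7];  Q = [1, 2, 4, 8] / [3, 5, 7] / [6];  common shape = (4, 3, 1)

Row-insert the values π_1, π_2, … into P one at a time, bumping the leftmost entry strictly greater than the inserted value down to the next row. The recording tableau Q records, in position (i, j), the step at which that cell was added to P.
  Insert 2 (step 1): P = [2];  Q = [1]
  Insert 7 (step 2): P = [2, 7];  Q = [1, 2]
  Insert 1 (step 3): P = [1, 7] / [2];  Q = [1, 2] / [3]
  Insert 8 (step 4): P = [1, 7, 8] / [2];  Q = [1, 2, 4] / [3]
  Insert 4 (step 5): P = [1, 4, 8] / [2, 7];  Q = [1, 2, 4] / [3, 5]
  Insert 3 (step 6): P = [1, 3, 8] / [2, 4] / [7];  Q = [1, 2, 4] / [3, 5] / [6]
  Insert 5 (step 7): P = [1, 3, 5] / [2, 4, 8] / [7];  Q = [1, 2, 4] / [3, 5, 7] / [6]
  Insert 6 (step 8): P = [1, 3, 5, 6] / [2, 4, 8] / [7];  Q = [1, 2, 4, 8] / [3, 5, 7] / [6]
Final shape: (4, 3, 1).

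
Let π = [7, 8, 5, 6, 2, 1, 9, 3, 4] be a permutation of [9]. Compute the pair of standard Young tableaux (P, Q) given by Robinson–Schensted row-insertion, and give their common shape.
P = [1, 3, 4] / [2, 6, 9] / [5, 8] / [7];  Q = [1, 2, 7] / [3, 4, 9] / [5, 8] / [6];  common shape = (3, 3, 2, 1)

Row-insert the values π_1, π_2, … into P one at a time, bumping the leftmost entry strictly greater than the inserted value down to the next row. The recording tableau Q records, in position (i, j), the step at which that cell was added to P.
  Insert 7 (step 1): P = [7];  Q = [1]
  Insert 8 (step 2): P = [7, 8];  Q = [1, 2]
  Insert 5 (step 3): P = [5, 8] / [7];  Q = [1, 2] / [3]
  Insert 6 (step 4): P = [5, 6] / [7, 8];  Q = [1, 2] / [3, 4]
  Insert 2 (step 5): P = [2, 6] / [5, 8] / [7];  Q = [1, 2] / [3, 4] / [5]
  Insert 1 (step 6): P = [1, 6] / [2, 8] / [5] / [7];  Q = [1, 2] / [3, 4] / [5] / [6]
  Insert 9 (step 7): P = [1, 6, 9] / [2, 8] / [5] / [7];  Q = [1, 2, 7] / [3, 4] / [5] / [6]
  Insert 3 (step 8): P = [1, 3, 9] / [2, 6] / [5, 8] / [7];  Q = [1, 2, 7] / [3, 4] / [5, 8] / [6]
  Insert 4 (step 9): P = [1, 3, 4] / [2, 6, 9] / [5, 8] / [7];  Q = [1, 2, 7] / [3, 4, 9] / [5, 8] / [6]
Final shape: (3, 3, 2, 1).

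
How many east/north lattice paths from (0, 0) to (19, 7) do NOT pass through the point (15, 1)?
Number of paths = 654440

Total paths from (0, 0) to (19, 7): C(26, 19) = 657800. Paths through (15, 1): (paths (0, 0) → (15, 1)) × (paths (15, 1) → (19, 7)) = C(16, 15) · C(10, 4) = 16 · 210 = 3360. Avoidance count = 657800 − 3360 = 654440.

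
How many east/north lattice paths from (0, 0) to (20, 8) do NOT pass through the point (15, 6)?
Number of paths = 1968561

Total paths from (0, 0) to (20, 8): C(28, 20) = 3108105. Paths through (15, 6): (paths (0, 0) → (15, 6)) × (paths (15, 6) → (20, 8)) = C(21, 15) · C(7, 5) = 54264 · 21 = 1139544. Avoidance count = 3108105 − 1139544 = 1968561.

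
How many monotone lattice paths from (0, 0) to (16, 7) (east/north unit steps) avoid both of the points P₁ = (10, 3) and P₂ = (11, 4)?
Number of paths = 140689

Inclusion–exclusion. Total paths: C(23, 16) = 245157. Through P₁: C(13, 10)·C(10, 6) = 60060. Through P₂: C(15, 11)·C(8, 5) = 76440. Since P₁ is strictly southwest of P₂, a monotone path through both must visit P₁ then P₂; paths through both = C(13, 10)·C(2, 1)·C(8, 5) = 32032. Avoid both = 245157 − 60060 − 76440 + 32032 = 140689.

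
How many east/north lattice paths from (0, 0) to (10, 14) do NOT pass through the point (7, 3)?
Number of paths = 1917576

Total paths from (0, 0) to (10, 14): C(24, 10) = 1961256. Paths through (7, 3): (paths (0, 0) → (7, 3)) × (paths (7, 3) → (10, 14)) = C(10, 7) · C(14, 3) = 120 · 364 = 43680. Avoidance count = 1961256 − 43680 = 1917576.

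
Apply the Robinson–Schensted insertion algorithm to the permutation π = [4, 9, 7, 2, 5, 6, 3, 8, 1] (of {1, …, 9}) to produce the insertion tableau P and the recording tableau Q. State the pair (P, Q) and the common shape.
P = [1, 3, 6, 8] / [2, 5] / [4] / [7] / [9];  Q = [1, 2, 6, 8] / [3, 5] / [4] / [7] / [9];  common shape = (4, 2, 1, 1, 1)

Row-insert the values π_1, π_2, … into P one at a time, bumping the leftmost entry strictly greater than the inserted value down to the next row. The recording tableau Q records, in position (i, j), the step at which that cell was added to P.
  Insert 4 (step 1): P = [4];  Q = [1]
  Insert 9 (step 2): P = [4, 9];  Q = [1, 2]
  Insert 7 (step 3): P = [4, 7] / [9];  Q = [1, 2] / [3]
  Insert 2 (step 4): P = [2, 7] / [4] / [9];  Q = [1, 2] / [3] / [4]
  Insert 5 (step 5): P = [2, 5] / [4, 7] / [9];  Q = [1, 2] / [3, 5] / [4]
  Insert 6 (step 6): P = [2, 5, 6] / [4, 7] / [9];  Q = [1, 2, 6] / [3, 5] / [4]
  Insert 3 (step 7): P = [2, 3, 6] / [4, 5] / [7] / [9];  Q = [1, 2, 6] / [3, 5] / [4] / [7]
  Insert 8 (step 8): P = [2, 3, 6, 8] / [4, 5] / [7] / [9];  Q = [1, 2, 6, 8] / [3, 5] / [4] / [7]
  Insert 1 (step 9): P = [1, 3, 6, 8] / [2, 5] / [4] / [7] / [9];  Q = [1, 2, 6, 8] / [3, 5] / [4] / [7] / [9]
Final shape: (4, 2, 1, 1, 1).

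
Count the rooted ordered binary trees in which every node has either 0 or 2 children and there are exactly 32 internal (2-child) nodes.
C_32 = 55534064877048198

These full binary trees are counted by the Catalan number C_n = (1/(n + 1)) · C(2n, n). For n = 32: C_32 = (1/33) · C(64, 32) = 1832624140942590534/33 = 55534064877048198.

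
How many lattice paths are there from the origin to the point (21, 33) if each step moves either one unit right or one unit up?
Number of paths = 520341450264090

A monotone lattice path from (0, 0) to (21, 33) consists of 21 east steps and 33 north steps in some order, so it is determined by which 21 of the 54 steps are east. The count is C(54, 21) = 520341450264090.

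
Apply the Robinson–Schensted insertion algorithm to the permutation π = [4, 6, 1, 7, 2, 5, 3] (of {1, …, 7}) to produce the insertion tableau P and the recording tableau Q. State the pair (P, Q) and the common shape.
P = [1, 2, 3] / [4, 5, 7] / [6];  Q = [1, 2, 4] / [3, 5, 6] / [7];  common shape = (3, 3, 1)

Row-insert the values π_1, π_2, … into P one at a time, bumping the leftmost entry strictly greater than the inserted value down to the next row. The recording tableau Q records, in position (i, j), the step at which that cell was added to P.
  Insert 4 (step 1): P = [4];  Q = [1]
  Insert 6 (step 2): P = [4, 6];  Q = [1, 2]
  Insert 1 (step 3): P = [1, 6] / [4];  Q = [1, 2] / [3]
  Insert 7 (step 4): P = [1, 6, 7] / [4];  Q = [1, 2, 4] / [3]
  Insert 2 (step 5): P = [1, 2, 7] / [4, 6];  Q = [1, 2, 4] / [3, 5]
  Insert 5 (step 6): P = [1, 2, 5] / [4, 6, 7];  Q = [1, 2, 4] / [3, 5, 6]
  Insert 3 (step 7): P = [1, 2, 3] / [4, 5, 7] / [6];  Q = [1, 2, 4] / [3, 5, 6] / [7]
Final shape: (3, 3, 1).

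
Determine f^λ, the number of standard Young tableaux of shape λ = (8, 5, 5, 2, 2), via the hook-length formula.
# SYT of shape (8, 5, 5, 2, 2) = 1039252500

Hook-length formula: f^λ = n! / Π hook(c), product over all cells c of the Young diagram. For λ = (8, 5, 5, 2, 2), n = 22 boxes. Hook lengths by row (left-to-right, top-to-bottom): [12, 11, 8, 7, 6, 3, 2, 1]; [8, 7, 4, 3, 2]; [7, 6, 3, 2, 1]; [3, 2]; [2, 1]. Product of hooks = 1081547292672. So f^λ = 22! / 1081547292672 = 1124000727777607680000 / 1081547292672 = 1039252500.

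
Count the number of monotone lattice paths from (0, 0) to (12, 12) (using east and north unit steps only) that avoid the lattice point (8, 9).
Number of paths = 1853306

Total paths from (0, 0) to (12, 12): C(24, 12) = 2704156. Paths through (8, 9): (paths (0, 0) → (8, 9)) × (paths (8, 9) → (12, 12)) = C(17, 8) · C(7, 4) = 24310 · 35 = 850850. Avoidance count = 2704156 − 850850 = 1853306.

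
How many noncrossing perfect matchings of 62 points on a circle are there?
C_31 = 14544636039226909

These noncrossing handshakes are counted by the Catalan number C_n = (1/(n + 1)) · C(2n, n). For n = 31: C_31 = (1/32) · C(62, 31) = 465428353255261088/32 = 14544636039226909.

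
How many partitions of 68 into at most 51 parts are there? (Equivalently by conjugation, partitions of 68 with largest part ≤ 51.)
p(68, parts ≤ 51) = 3086820

Use the recurrence p(n, m) = p(n, m−1) + p(n−m, m): either the largest part is < m (count p(n, m−1)) or the largest part is exactly m (remove one copy of m, count p(n−m, m)). With p(0, ·) = 1 this gives p(68, parts ≤ 51) = 3086820. (By conjugating Young diagrams, this also counts partitions of 68 into at most 51 parts.)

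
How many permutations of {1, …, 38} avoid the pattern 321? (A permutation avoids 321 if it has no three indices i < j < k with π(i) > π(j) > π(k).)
C_38 = 176733862787006701400

These 321-avoiding permutations are counted by the Catalan number C_n = (1/(n + 1)) · C(2n, n). For n = 38: C_38 = (1/39) · C(76, 38) = 6892620648693261354600/39 = 176733862787006701400.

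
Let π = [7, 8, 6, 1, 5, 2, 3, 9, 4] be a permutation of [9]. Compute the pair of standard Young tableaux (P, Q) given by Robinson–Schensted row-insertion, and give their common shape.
P = [1, 2, 3, 4] / [5, 8, 9] / [6] / [7];  Q = [1, 2, 7, 8] / [3, 5, 9] / [4] / [6];  common shape = (4, 3, 1, 1)

Row-insert the values π_1, π_2, … into P one at a time, bumping the leftmost entry strictly greater than the inserted value down to the next row. The recording tableau Q records, in position (i, j), the step at which that cell was added to P.
  Insert 7 (step 1): P = [7];  Q = [1]
  Insert 8 (step 2): P = [7, 8];  Q = [1, 2]
  Insert 6 (step 3): P = [6, 8] / [7];  Q = [1, 2] / [3]
  Insert 1 (step 4): P = [1, 8] / [6] / [7];  Q = [1, 2] / [3] / [4]
  Insert 5 (step 5): P = [1, 5] / [6, 8] / [7];  Q = [1, 2] / [3, 5] / [4]
  Insert 2 (step 6): P = [1, 2] / [5, 8] / [6] / [7];  Q = [1, 2] / [3, 5] / [4] / [6]
  Insert 3 (step 7): P = [1, 2, 3] / [5, 8] / [6] / [7];  Q = [1, 2, 7] / [3, 5] / [4] / [6]
  Insert 9 (step 8): P = [1, 2, 3, 9] / [5, 8] / [6] / [7];  Q = [1, 2, 7, 8] / [3, 5] / [4] / [6]
  Insert 4 (step 9): P = [1, 2, 3, 4] / [5, 8, 9] / [6] / [7];  Q = [1, 2, 7, 8] / [3, 5, 9] / [4] / [6]
Final shape: (4, 3, 1, 1).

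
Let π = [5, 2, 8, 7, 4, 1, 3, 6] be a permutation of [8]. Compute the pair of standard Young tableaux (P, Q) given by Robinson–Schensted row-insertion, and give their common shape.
P = [1, 3, 6] / [2, 4] / [5, 7] / [8];  Q = [1, 3, 8] / [2, 4] / [5, 7] / [6];  common shape = (3, 2, 2, 1)

Row-insert the values π_1, π_2, … into P one at a time, bumping the leftmost entry strictly greater than the inserted value down to the next row. The recording tableau Q records, in position (i, j), the step at which that cell was added to P.
  Insert 5 (step 1): P = [5];  Q = [1]
  Insert 2 (step 2): P = [2] / [5];  Q = [1] / [2]
  Insert 8 (step 3): P = [2, 8] / [5];  Q = [1, 3] / [2]
  Insert 7 (step 4): P = [2, 7] / [5, 8];  Q = [1, 3] / [2, 4]
  Insert 4 (step 5): P = [2, 4] / [5, 7] / [8];  Q = [1, 3] / [2, 4] / [5]
  Insert 1 (step 6): P = [1, 4] / [2, 7] / [5] / [8];  Q = [1, 3] / [2, 4] / [5] / [6]
  Insert 3 (step 7): P = [1, 3] / [2, 4] / [5, 7] / [8];  Q = [1, 3] / [2, 4] / [5, 7] / [6]
  Insert 6 (step 8): P = [1, 3, 6] / [2, 4] / [5, 7] / [8];  Q = [1, 3, 8] / [2, 4] / [5, 7] / [6]
Final shape: (3, 2, 2, 1).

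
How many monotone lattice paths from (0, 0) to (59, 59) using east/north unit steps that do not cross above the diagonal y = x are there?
C_59 = 405944995127576985730643443367112

These NE paths below the diagonal are counted by the Catalan number C_n = (1/(n + 1)) · C(2n, n). For n = 59: C_59 = (1/60) · C(118, 59) = 24356699707654619143838606602026720/60 = 405944995127576985730643443367112.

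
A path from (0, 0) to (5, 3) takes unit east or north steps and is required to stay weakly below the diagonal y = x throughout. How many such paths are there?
Number of paths = 28

By the reflection principle (André's argument), the number of monotone paths to (5, 3) with n ≤ m that never go above y = x is C(8, 5) − C(8, 6) = 56 − 28 = 28.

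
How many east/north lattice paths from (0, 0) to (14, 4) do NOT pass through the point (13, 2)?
Number of paths = 2745

Total paths from (0, 0) to (14, 4): C(18, 14) = 3060. Paths through (13, 2): (paths (0, 0) → (13, 2)) × (paths (13, 2) → (14, 4)) = C(15, 13) · C(3, 1) = 105 · 3 = 315. Avoidance count = 3060 − 315 = 2745.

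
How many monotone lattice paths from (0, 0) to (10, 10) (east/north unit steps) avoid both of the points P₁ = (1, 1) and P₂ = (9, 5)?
Number of paths = 81444

Inclusion–exclusion. Total paths: C(20, 10) = 184756. Through P₁: C(2, 1)·C(18, 9) = 97240. Through P₂: C(14, 9)·C(6, 1) = 12012. Since P₁ is strictly southwest of P₂, a monotone path through both must visit P₁ then P₂; paths through both = C(2, 1)·C(12, 8)·C(6, 1) = 5940. Avoid both = 184756 − 97240 − 12012 + 5940 = 81444.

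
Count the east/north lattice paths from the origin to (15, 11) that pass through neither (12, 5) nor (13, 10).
Number of paths = 3885554

Inclusion–exclusion. Total paths: C(26, 15) = 7726160. Through P₁: C(17, 12)·C(9, 3) = 519792. Through P₂: C(23, 13)·C(3, 2) = 3432198. Since P₁ is strictly southwest of P₂, a monotone path through both must visit P₁ then P₂; paths through both = C(17, 12)·C(6, 1)·C(3, 2) = 111384. Avoid both = 7726160 − 519792 − 3432198 + 111384 = 3885554.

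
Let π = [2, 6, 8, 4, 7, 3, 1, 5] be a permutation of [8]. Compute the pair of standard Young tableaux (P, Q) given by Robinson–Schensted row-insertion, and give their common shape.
P = [1, 3, 5] / [2, 7] / [4, 8] / [6];  Q = [1, 2, 3] / [4, 5] / [6, 8] / [7];  common shape = (3, 2, 2, 1)

Row-insert the values π_1, π_2, … into P one at a time, bumping the leftmost entry strictly greater than the inserted value down to the next row. The recording tableau Q records, in position (i, j), the step at which that cell was added to P.
  Insert 2 (step 1): P = [2];  Q = [1]
  Insert 6 (step 2): P = [2, 6];  Q = [1, 2]
  Insert 8 (step 3): P = [2, 6, 8];  Q = [1, 2, 3]
  Insert 4 (step 4): P = [2, 4, 8] / [6];  Q = [1, 2, 3] / [4]
  Insert 7 (step 5): P = [2, 4, 7] / [6, 8];  Q = [1, 2, 3] / [4, 5]
  Insert 3 (step 6): P = [2, 3, 7] / [4, 8] / [6];  Q = [1, 2, 3] / [4, 5] / [6]
  Insert 1 (step 7): P = [1, 3, 7] / [2, 8] / [4] / [6];  Q = [1, 2, 3] / [4, 5] / [6] / [7]
  Insert 5 (step 8): P = [1, 3, 5] / [2, 7] / [4, 8] / [6];  Q = [1, 2, 3] / [4, 5] / [6, 8] / [7]
Final shape: (3, 2, 2, 1).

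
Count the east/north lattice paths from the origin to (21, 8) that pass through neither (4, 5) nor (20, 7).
Number of paths = 2411001

Inclusion–exclusion. Total paths: C(29, 21) = 4292145. Through P₁: C(9, 4)·C(20, 17) = 143640. Through P₂: C(27, 20)·C(2, 1) = 1776060. Since P₁ is strictly southwest of P₂, a monotone path through both must visit P₁ then P₂; paths through both = C(9, 4)·C(18, 16)·C(2, 1) = 38556. Avoid both = 4292145 − 143640 − 1776060 + 38556 = 2411001.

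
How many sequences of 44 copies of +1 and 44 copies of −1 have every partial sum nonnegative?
C_44 = 583300119592996693088040

These ballot sequences are counted by the Catalan number C_n = (1/(n + 1)) · C(2n, n). For n = 44: C_44 = (1/45) · C(88, 44) = 26248505381684851188961800/45 = 583300119592996693088040.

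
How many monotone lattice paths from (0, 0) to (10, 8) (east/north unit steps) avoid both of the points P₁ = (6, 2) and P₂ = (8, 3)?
Number of paths = 36177

Inclusion–exclusion. Total paths: C(18, 10) = 43758. Through P₁: C(8, 6)·C(10, 4) = 5880. Through P₂: C(11, 8)·C(7, 2) = 3465. Since P₁ is strictly southwest of P₂, a monotone path through both must visit P₁ then P₂; paths through both = C(8, 6)·C(3, 2)·C(7, 2) = 1764. Avoid both = 43758 − 5880 − 3465 + 1764 = 36177.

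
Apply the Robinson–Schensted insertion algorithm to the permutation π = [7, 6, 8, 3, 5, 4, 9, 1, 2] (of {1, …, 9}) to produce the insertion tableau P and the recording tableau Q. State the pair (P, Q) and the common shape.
P = [1, 2, 9] / [3, 4] / [5, 8] / [6] / [7];  Q = [1, 3, 7] / [2, 5] / [4, 9] / [6] / [8];  common shape = (3, 2, 2, 1, 1)

Row-insert the values π_1, π_2, … into P one at a time, bumping the leftmost entry strictly greater than the inserted value down to the next row. The recording tableau Q records, in position (i, j), the step at which that cell was added to P.
  Insert 7 (step 1): P = [7];  Q = [1]
  Insert 6 (step 2): P = [6] / [7];  Q = [1] / [2]
  Insert 8 (step 3): P = [6, 8] / [7];  Q = [1, 3] / [2]
  Insert 3 (step 4): P = [3, 8] / [6] / [7];  Q = [1, 3] / [2] / [4]
  Insert 5 (step 5): P = [3, 5] / [6, 8] / [7];  Q = [1, 3] / [2, 5] / [4]
  Insert 4 (step 6): P = [3, 4] / [5, 8] / [6] / [7];  Q = [1, 3] / [2, 5] / [4] / [6]
  Insert 9 (step 7): P = [3, 4, 9] / [5, 8] / [6] / [7];  Q = [1, 3, 7] / [2, 5] / [4] / [6]
  Insert 1 (step 8): P = [1, 4, 9] / [3, 8] / [5] / [6] / [7];  Q = [1, 3, 7] / [2, 5] / [4] / [6] / [8]
  Insert 2 (step 9): P = [1, 2, 9] / [3, 4] / [5, 8] / [6] / [7];  Q = [1, 3, 7] / [2, 5] / [4, 9] / [6] / [8]
Final shape: (3, 2, 2, 1, 1).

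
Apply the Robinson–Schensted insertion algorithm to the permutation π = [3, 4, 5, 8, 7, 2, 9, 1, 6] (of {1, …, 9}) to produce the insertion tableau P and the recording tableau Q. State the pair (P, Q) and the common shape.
P = [1, 4, 5, 6, 9] / [2, 7] / [3] / [8];  Q = [1, 2, 3, 4, 7] / [5, 9] / [6] / [8];  common shape = (5, 2, 1, 1)

Row-insert the values π_1, π_2, … into P one at a time, bumping the leftmost entry strictly greater than the inserted value down to the next row. The recording tableau Q records, in position (i, j), the step at which that cell was added to P.
  Insert 3 (step 1): P = [3];  Q = [1]
  Insert 4 (step 2): P = [3, 4];  Q = [1, 2]
  Insert 5 (step 3): P = [3, 4, 5];  Q = [1, 2, 3]
  Insert 8 (step 4): P = [3, 4, 5, 8];  Q = [1, 2, 3, 4]
  Insert 7 (step 5): P = [3, 4, 5, 7] / [8];  Q = [1, 2, 3, 4] / [5]
  Insert 2 (step 6): P = [2, 4, 5, 7] / [3] / [8];  Q = [1, 2, 3, 4] / [5] / [6]
  Insert 9 (step 7): P = [2, 4, 5, 7, 9] / [3] / [8];  Q = [1, 2, 3, 4, 7] / [5] / [6]
  Insert 1 (step 8): P = [1, 4, 5, 7, 9] / [2] / [3] / [8];  Q = [1, 2, 3, 4, 7] / [5] / [6] / [8]
  Insert 6 (step 9): P = [1, 4, 5, 6, 9] / [2, 7] / [3] / [8];  Q = [1, 2, 3, 4, 7] / [5, 9] / [6] / [8]
Final shape: (5, 2, 1, 1).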